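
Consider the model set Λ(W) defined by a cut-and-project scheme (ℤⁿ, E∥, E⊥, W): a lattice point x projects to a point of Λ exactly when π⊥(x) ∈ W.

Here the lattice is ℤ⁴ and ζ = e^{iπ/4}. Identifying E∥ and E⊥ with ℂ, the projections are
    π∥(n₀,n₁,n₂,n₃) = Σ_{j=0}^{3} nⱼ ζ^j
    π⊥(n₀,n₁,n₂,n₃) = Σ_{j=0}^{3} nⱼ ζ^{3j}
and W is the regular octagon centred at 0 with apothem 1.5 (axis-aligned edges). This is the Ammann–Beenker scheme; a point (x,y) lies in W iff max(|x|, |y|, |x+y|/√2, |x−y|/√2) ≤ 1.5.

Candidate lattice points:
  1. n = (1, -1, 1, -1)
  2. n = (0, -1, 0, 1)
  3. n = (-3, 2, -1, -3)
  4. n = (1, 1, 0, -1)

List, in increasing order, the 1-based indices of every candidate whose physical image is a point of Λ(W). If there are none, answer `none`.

Internal map: ζ^{3j} for j=0..3 gives (1,0), (−√2/2,√2/2), (0,−1), (√2/2,√2/2).
#1 (1, -1, 1, -1): internal (1.00000, -2.41421); octagon support 2.41421 vs apothem 1.5 → ∉ W
#2 (0, -1, 0, 1): internal (1.41421, 0.00000); octagon support 1.41421 vs apothem 1.5 → ∈ W
#3 (-3, 2, -1, -3): internal (-6.53553, 0.29289); octagon support 6.53553 vs apothem 1.5 → ∉ W
#4 (1, 1, 0, -1): internal (-0.41421, 0.00000); octagon support 0.41421 vs apothem 1.5 → ∈ W

2, 4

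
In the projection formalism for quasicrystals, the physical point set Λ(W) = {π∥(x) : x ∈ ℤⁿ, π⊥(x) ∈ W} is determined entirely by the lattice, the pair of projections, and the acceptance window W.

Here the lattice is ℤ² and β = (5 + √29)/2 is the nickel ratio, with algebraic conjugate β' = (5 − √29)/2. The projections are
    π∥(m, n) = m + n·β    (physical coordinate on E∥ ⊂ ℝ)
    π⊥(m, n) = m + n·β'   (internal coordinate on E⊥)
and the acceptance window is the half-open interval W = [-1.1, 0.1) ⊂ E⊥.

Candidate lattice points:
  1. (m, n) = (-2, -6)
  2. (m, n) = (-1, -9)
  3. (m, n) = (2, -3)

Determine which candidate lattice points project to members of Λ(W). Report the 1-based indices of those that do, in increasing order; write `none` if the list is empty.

β' = (5−√29)/2 ≈ -0.192582.
#1 (-2,-6): internal coord -2 + (-6)·β' = -0.844506; -0.844506 ∈ [-1.1, 0.1) → IN Λ
#2 (-1,-9): internal coord -1 + (-9)·β' = +0.733242; +0.733242 ∉ [-1.1, 0.1) → out
#3 (2,-3): internal coord 2 + (-3)·β' = +2.577747; +2.577747 ∉ [-1.1, 0.1) → out

1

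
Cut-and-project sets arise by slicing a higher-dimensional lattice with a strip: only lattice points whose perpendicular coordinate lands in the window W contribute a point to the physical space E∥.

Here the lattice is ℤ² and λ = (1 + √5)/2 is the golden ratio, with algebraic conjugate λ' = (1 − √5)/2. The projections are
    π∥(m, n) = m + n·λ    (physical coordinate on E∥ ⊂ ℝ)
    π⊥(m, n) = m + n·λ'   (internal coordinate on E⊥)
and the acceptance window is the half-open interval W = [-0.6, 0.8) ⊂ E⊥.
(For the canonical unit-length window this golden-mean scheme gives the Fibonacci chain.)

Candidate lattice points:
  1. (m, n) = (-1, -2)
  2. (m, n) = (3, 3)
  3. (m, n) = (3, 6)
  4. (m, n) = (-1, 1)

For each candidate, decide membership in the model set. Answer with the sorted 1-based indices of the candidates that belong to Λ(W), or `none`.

λ' = (1−√5)/2 ≈ -0.618034.
#1 (-1,-2): internal coord -1 + (-2)·λ' = +0.236068; +0.236068 ∈ [-0.6, 0.8) → IN Λ
#2 (3,3): internal coord 3 + (3)·λ' = +1.145898; +1.145898 ∉ [-0.6, 0.8) → out
#3 (3,6): internal coord 3 + (6)·λ' = -0.708204; -0.708204 ∉ [-0.6, 0.8) → out
#4 (-1,1): internal coord -1 + (1)·λ' = -1.618034; -1.618034 ∉ [-0.6, 0.8) → out

1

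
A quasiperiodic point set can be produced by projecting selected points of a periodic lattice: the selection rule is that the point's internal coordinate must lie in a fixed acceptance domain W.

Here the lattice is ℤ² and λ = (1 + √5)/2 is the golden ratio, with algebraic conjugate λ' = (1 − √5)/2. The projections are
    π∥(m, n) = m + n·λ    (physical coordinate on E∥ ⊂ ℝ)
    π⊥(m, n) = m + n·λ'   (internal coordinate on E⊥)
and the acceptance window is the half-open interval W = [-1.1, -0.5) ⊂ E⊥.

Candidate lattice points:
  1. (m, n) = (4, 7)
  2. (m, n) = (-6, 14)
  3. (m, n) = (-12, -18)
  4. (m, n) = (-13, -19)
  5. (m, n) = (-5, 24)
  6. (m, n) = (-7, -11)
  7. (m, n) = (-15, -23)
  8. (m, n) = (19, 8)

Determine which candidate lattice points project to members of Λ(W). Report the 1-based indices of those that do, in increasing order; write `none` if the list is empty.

Compute λ' = (1−√5)/2 = -0.61803, so π⊥(m,n) = m -0.61803·n.
#1 (4,7): internal coord 4 + (7)·λ' = -0.32624; -0.32624 ∉ [-1.1, -0.5) → out
#2 (-6,14): internal coord -6 + (14)·λ' = -14.65248; -14.65248 ∉ [-1.1, -0.5) → out
#3 (-12,-18): internal coord -12 + (-18)·λ' = -0.87539; -0.87539 ∈ [-1.1, -0.5) → IN Λ
#4 (-13,-19): internal coord -13 + (-19)·λ' = -1.25735; -1.25735 ∉ [-1.1, -0.5) → out
#5 (-5,24): internal coord -5 + (24)·λ' = -19.83282; -19.83282 ∉ [-1.1, -0.5) → out
#6 (-7,-11): internal coord -7 + (-11)·λ' = -0.20163; -0.20163 ∉ [-1.1, -0.5) → out
#7 (-15,-23): internal coord -15 + (-23)·λ' = -0.78522; -0.78522 ∈ [-1.1, -0.5) → IN Λ
#8 (19,8): internal coord 19 + (8)·λ' = +14.05573; +14.05573 ∉ [-1.1, -0.5) → out

3, 7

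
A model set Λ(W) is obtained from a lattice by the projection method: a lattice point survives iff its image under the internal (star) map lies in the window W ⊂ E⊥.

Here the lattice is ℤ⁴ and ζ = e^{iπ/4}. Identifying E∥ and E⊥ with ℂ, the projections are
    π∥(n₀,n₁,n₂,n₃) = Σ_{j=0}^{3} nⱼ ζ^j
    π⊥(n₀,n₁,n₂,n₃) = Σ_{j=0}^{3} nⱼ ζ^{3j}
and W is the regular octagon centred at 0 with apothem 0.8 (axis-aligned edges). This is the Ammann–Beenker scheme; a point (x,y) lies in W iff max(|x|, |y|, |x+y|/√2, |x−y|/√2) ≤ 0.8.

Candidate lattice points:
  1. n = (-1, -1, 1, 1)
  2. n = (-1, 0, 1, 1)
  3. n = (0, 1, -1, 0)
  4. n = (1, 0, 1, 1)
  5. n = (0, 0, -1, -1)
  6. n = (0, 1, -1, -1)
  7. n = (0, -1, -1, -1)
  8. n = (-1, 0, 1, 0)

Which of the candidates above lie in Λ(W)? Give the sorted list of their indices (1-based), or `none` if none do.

2, 5, 7

With ζ = e^{iπ/4} the internal vectors are ζ^0,ζ^3,ζ^6,ζ^9.
candidate 1: n = (-1, -1, 1, 1) → π⊥ ≈ (+0.4142, -1.0000); max(|x|,|y|,|x±y|/√2) = 1.0000 > 0.8 ⇒ ∉ W
candidate 2: n = (-1, 0, 1, 1) → π⊥ ≈ (-0.2929, -0.2929); max(|x|,|y|,|x±y|/√2) = 0.4142 ≤ 0.8 ⇒ ∈ W
candidate 3: n = (0, 1, -1, 0) → π⊥ ≈ (-0.7071, +1.7071); max(|x|,|y|,|x±y|/√2) = 1.7071 > 0.8 ⇒ ∉ W
candidate 4: n = (1, 0, 1, 1) → π⊥ ≈ (+1.7071, -0.2929); max(|x|,|y|,|x±y|/√2) = 1.7071 > 0.8 ⇒ ∉ W
candidate 5: n = (0, 0, -1, -1) → π⊥ ≈ (-0.7071, +0.2929); max(|x|,|y|,|x±y|/√2) = 0.7071 ≤ 0.8 ⇒ ∈ W
candidate 6: n = (0, 1, -1, -1) → π⊥ ≈ (-1.4142, +1.0000); max(|x|,|y|,|x±y|/√2) = 1.7071 > 0.8 ⇒ ∉ W
candidate 7: n = (0, -1, -1, -1) → π⊥ ≈ (+0.0000, -0.4142); max(|x|,|y|,|x±y|/√2) = 0.4142 ≤ 0.8 ⇒ ∈ W
candidate 8: n = (-1, 0, 1, 0) → π⊥ ≈ (-1.0000, -1.0000); max(|x|,|y|,|x±y|/√2) = 1.4142 > 0.8 ⇒ ∉ W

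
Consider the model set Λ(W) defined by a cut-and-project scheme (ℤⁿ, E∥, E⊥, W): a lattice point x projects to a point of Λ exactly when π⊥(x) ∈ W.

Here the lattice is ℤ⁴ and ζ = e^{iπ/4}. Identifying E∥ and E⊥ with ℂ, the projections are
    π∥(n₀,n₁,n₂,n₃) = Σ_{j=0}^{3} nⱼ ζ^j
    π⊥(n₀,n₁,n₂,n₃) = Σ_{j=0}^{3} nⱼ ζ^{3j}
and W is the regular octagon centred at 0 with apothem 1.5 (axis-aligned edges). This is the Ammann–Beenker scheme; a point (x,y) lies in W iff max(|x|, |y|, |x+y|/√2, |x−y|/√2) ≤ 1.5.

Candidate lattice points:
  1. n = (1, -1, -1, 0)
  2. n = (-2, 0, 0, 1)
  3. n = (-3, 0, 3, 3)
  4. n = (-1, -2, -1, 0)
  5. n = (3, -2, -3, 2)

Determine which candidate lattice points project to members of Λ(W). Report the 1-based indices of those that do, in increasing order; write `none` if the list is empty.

Internal map: ζ^{3j} for j=0..3 gives (1,0), (−√2/2,√2/2), (0,−1), (√2/2,√2/2).
candidate 1: n = (1, -1, -1, 0) → π⊥ ≈ (+1.707107, +0.292893); max(|x|,|y|,|x±y|/√2) = 1.707107 > 1.5 ⇒ ∉ W
candidate 2: n = (-2, 0, 0, 1) → π⊥ ≈ (-1.292893, +0.707107); max(|x|,|y|,|x±y|/√2) = 1.414214 ≤ 1.5 ⇒ ∈ W
candidate 3: n = (-3, 0, 3, 3) → π⊥ ≈ (-0.878680, -0.878680); max(|x|,|y|,|x±y|/√2) = 1.242641 ≤ 1.5 ⇒ ∈ W
candidate 4: n = (-1, -2, -1, 0) → π⊥ ≈ (+0.414214, -0.414214); max(|x|,|y|,|x±y|/√2) = 0.585786 ≤ 1.5 ⇒ ∈ W
candidate 5: n = (3, -2, -3, 2) → π⊥ ≈ (+5.828427, +3.000000); max(|x|,|y|,|x±y|/√2) = 6.242641 > 1.5 ⇒ ∉ W

2, 3, 4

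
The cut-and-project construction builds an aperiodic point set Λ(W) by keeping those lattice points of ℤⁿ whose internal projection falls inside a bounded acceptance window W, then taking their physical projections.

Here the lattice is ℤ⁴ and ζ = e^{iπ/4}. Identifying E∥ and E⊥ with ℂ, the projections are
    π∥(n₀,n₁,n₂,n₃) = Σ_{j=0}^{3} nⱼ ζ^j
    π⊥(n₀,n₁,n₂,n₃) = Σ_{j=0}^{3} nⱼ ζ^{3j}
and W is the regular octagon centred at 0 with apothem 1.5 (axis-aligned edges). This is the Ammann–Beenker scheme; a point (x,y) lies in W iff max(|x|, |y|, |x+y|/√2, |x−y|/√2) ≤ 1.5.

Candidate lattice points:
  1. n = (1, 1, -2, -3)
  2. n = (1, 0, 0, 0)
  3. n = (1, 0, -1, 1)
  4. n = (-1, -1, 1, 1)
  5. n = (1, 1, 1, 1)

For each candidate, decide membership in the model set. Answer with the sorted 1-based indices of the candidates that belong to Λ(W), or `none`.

2, 4, 5

π⊥(n) = n₀ + n₁ζ³ + n₂ζ⁶ + n₃ζ⁹ where ζ = e^{iπ/4}.
#1 (1, 1, -2, -3): internal (-1.82843, 0.58579); octagon support 1.82843 vs apothem 1.5 → ∉ W
#2 (1, 0, 0, 0): internal (1.00000, 0.00000); octagon support 1.00000 vs apothem 1.5 → ∈ W
#3 (1, 0, -1, 1): internal (1.70711, 1.70711); octagon support 2.41421 vs apothem 1.5 → ∉ W
#4 (-1, -1, 1, 1): internal (0.41421, -1.00000); octagon support 1.00000 vs apothem 1.5 → ∈ W
#5 (1, 1, 1, 1): internal (1.00000, 0.41421); octagon support 1.00000 vs apothem 1.5 → ∈ W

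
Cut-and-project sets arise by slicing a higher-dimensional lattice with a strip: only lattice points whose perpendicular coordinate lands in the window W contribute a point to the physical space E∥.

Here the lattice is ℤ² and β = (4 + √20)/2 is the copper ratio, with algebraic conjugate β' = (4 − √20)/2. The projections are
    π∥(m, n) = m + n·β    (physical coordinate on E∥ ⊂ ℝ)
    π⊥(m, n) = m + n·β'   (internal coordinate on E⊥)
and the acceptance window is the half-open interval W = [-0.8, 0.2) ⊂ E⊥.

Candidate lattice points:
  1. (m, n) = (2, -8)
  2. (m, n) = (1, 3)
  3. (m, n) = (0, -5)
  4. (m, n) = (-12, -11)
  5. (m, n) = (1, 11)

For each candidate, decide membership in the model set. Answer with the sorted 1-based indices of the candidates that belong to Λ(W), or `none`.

Compute β' = (4−√20)/2 = -0.23607, so π⊥(m,n) = m -0.23607·n.
[1] lift (2,-8): star map gives 3.88854; window check -0.8 ≤ 3.88854 < 0.2 is false → out
[2] lift (1,3): star map gives 0.29180; window check -0.8 ≤ 0.29180 < 0.2 is false → out
[3] lift (0,-5): star map gives 1.18034; window check -0.8 ≤ 1.18034 < 0.2 is false → out
[4] lift (-12,-11): star map gives -9.40325; window check -0.8 ≤ -9.40325 < 0.2 is false → out
[5] lift (1,11): star map gives -1.59675; window check -0.8 ≤ -1.59675 < 0.2 is false → out

none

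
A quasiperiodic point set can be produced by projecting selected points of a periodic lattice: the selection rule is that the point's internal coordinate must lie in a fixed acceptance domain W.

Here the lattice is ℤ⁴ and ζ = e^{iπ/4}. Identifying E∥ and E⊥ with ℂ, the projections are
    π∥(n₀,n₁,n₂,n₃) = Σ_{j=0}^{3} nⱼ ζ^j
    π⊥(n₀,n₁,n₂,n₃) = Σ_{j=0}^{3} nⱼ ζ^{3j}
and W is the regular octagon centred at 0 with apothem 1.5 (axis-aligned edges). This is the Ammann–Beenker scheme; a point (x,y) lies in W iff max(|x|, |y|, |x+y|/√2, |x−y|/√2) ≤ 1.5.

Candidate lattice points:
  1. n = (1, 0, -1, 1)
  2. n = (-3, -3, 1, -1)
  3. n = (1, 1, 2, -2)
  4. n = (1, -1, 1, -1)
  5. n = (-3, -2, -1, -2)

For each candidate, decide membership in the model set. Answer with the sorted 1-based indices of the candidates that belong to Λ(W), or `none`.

Internal map: ζ^{3j} for j=0..3 gives (1,0), (−√2/2,√2/2), (0,−1), (√2/2,√2/2).
#1 (1, 0, -1, 1): internal (1.707107, 1.707107); octagon support 2.414214 vs apothem 1.5 → ∉ W
#2 (-3, -3, 1, -1): internal (-1.585786, -3.828427); octagon support 3.828427 vs apothem 1.5 → ∉ W
#3 (1, 1, 2, -2): internal (-1.121320, -2.707107); octagon support 2.707107 vs apothem 1.5 → ∉ W
#4 (1, -1, 1, -1): internal (1.000000, -2.414214); octagon support 2.414214 vs apothem 1.5 → ∉ W
#5 (-3, -2, -1, -2): internal (-3.000000, -1.828427); octagon support 3.414214 vs apothem 1.5 → ∉ W

none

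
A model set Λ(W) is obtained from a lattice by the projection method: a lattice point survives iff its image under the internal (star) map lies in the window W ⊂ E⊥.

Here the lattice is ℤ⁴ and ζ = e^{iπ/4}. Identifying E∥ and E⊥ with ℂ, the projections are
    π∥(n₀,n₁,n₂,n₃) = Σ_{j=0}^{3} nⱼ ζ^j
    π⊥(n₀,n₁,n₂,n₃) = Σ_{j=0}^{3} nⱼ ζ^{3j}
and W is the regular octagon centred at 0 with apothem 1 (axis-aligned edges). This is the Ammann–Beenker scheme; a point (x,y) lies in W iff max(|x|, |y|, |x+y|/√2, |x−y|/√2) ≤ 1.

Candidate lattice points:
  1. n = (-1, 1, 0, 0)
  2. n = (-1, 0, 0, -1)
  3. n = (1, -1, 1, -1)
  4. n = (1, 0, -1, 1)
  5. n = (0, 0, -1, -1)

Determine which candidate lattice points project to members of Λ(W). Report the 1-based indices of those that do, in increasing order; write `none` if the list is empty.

π⊥(n) = n₀ + n₁ζ³ + n₂ζ⁶ + n₃ζ⁹ where ζ = e^{iπ/4}.
#1 (-1, 1, 0, 0): internal (-1.7071, 0.7071); octagon support 1.7071 vs apothem 1 → ∉ W
#2 (-1, 0, 0, -1): internal (-1.7071, -0.7071); octagon support 1.7071 vs apothem 1 → ∉ W
#3 (1, -1, 1, -1): internal (1.0000, -2.4142); octagon support 2.4142 vs apothem 1 → ∉ W
#4 (1, 0, -1, 1): internal (1.7071, 1.7071); octagon support 2.4142 vs apothem 1 → ∉ W
#5 (0, 0, -1, -1): internal (-0.7071, 0.2929); octagon support 0.7071 vs apothem 1 → ∈ W

5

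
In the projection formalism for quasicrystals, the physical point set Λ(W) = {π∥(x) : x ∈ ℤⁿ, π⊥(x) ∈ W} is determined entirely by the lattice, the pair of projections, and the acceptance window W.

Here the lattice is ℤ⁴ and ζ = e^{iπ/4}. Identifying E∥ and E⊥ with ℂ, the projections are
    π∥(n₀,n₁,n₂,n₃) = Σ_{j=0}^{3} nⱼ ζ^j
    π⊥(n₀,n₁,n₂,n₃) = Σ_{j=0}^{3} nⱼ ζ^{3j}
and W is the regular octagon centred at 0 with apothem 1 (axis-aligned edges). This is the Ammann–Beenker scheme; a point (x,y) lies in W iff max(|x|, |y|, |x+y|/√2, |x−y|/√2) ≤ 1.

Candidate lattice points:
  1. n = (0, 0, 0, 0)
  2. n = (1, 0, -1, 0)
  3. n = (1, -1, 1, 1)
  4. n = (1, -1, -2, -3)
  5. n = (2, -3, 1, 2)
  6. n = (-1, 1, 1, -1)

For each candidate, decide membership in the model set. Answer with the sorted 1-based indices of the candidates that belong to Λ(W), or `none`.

1, 4

Internal map: ζ^{3j} for j=0..3 gives (1,0), (−√2/2,√2/2), (0,−1), (√2/2,√2/2).
candidate 1: n = (0, 0, 0, 0) → π⊥ ≈ (+0.00000, +0.00000); max(|x|,|y|,|x±y|/√2) = 0.00000 ≤ 1 ⇒ ∈ W
candidate 2: n = (1, 0, -1, 0) → π⊥ ≈ (+1.00000, +1.00000); max(|x|,|y|,|x±y|/√2) = 1.41421 > 1 ⇒ ∉ W
candidate 3: n = (1, -1, 1, 1) → π⊥ ≈ (+2.41421, -1.00000); max(|x|,|y|,|x±y|/√2) = 2.41421 > 1 ⇒ ∉ W
candidate 4: n = (1, -1, -2, -3) → π⊥ ≈ (-0.41421, -0.82843); max(|x|,|y|,|x±y|/√2) = 0.87868 ≤ 1 ⇒ ∈ W
candidate 5: n = (2, -3, 1, 2) → π⊥ ≈ (+5.53553, -1.70711); max(|x|,|y|,|x±y|/√2) = 5.53553 > 1 ⇒ ∉ W
candidate 6: n = (-1, 1, 1, -1) → π⊥ ≈ (-2.41421, -1.00000); max(|x|,|y|,|x±y|/√2) = 2.41421 > 1 ⇒ ∉ W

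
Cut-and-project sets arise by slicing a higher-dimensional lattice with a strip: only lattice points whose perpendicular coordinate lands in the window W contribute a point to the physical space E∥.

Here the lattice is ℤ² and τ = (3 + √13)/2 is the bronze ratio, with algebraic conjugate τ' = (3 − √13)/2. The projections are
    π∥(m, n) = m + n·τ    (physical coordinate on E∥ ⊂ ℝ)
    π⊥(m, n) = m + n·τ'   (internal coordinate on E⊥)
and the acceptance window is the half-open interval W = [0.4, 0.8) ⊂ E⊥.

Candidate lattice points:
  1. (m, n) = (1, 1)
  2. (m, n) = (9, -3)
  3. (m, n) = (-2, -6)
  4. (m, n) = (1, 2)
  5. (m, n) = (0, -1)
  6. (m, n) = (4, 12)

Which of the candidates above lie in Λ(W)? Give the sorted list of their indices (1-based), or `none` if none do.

1

Compute τ' = (3−√13)/2 = -0.30278, so π⊥(m,n) = m -0.30278·n.
[1] lift (1,1): star map gives 0.69722; window check 0.4 ≤ 0.69722 < 0.8 is true → IN Λ
[2] lift (9,-3): star map gives 9.90833; window check 0.4 ≤ 9.90833 < 0.8 is false → out
[3] lift (-2,-6): star map gives -0.18335; window check 0.4 ≤ -0.18335 < 0.8 is false → out
[4] lift (1,2): star map gives 0.39445; window check 0.4 ≤ 0.39445 < 0.8 is false → out
[5] lift (0,-1): star map gives 0.30278; window check 0.4 ≤ 0.30278 < 0.8 is false → out
[6] lift (4,12): star map gives 0.36669; window check 0.4 ≤ 0.36669 < 0.8 is false → out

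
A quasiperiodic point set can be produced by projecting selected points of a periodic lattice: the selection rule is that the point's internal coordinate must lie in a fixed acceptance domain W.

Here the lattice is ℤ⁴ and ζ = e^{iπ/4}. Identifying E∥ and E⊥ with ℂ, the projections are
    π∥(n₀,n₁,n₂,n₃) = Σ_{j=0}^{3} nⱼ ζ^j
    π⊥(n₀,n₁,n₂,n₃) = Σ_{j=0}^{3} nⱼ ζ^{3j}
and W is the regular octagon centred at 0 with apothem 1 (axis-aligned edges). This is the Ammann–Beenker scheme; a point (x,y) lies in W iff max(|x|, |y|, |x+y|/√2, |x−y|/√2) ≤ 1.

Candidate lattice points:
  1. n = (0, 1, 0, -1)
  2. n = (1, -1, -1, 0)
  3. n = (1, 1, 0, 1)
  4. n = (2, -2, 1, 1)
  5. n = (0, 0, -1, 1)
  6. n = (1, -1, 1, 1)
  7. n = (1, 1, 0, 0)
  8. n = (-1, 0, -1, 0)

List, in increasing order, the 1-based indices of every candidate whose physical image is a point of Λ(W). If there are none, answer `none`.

7

Internal map: ζ^{3j} for j=0..3 gives (1,0), (−√2/2,√2/2), (0,−1), (√2/2,√2/2).
#1 (0, 1, 0, -1): internal (-1.414214, 0.000000); octagon support 1.414214 vs apothem 1 → ∉ W
#2 (1, -1, -1, 0): internal (1.707107, 0.292893); octagon support 1.707107 vs apothem 1 → ∉ W
#3 (1, 1, 0, 1): internal (1.000000, 1.414214); octagon support 1.707107 vs apothem 1 → ∉ W
#4 (2, -2, 1, 1): internal (4.121320, -1.707107); octagon support 4.121320 vs apothem 1 → ∉ W
#5 (0, 0, -1, 1): internal (0.707107, 1.707107); octagon support 1.707107 vs apothem 1 → ∉ W
#6 (1, -1, 1, 1): internal (2.414214, -1.000000); octagon support 2.414214 vs apothem 1 → ∉ W
#7 (1, 1, 0, 0): internal (0.292893, 0.707107); octagon support 0.707107 vs apothem 1 → ∈ W
#8 (-1, 0, -1, 0): internal (-1.000000, 1.000000); octagon support 1.414214 vs apothem 1 → ∉ W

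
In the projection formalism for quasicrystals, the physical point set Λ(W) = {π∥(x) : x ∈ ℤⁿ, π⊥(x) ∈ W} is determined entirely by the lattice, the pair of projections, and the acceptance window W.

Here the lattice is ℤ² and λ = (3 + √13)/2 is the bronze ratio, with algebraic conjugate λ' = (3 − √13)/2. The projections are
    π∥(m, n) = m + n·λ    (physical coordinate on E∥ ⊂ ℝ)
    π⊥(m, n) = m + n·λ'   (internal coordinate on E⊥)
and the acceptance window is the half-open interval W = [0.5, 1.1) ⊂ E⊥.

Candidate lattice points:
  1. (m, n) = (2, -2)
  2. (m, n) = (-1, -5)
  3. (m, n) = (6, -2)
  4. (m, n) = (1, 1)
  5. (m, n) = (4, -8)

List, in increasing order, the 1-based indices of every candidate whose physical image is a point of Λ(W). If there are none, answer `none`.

2, 4

Numerically λ ≈ 3.302776 and λ' = −1/λ ≈ -0.302776.
candidate 1: (m,n)=(2,-2) → π∥ = 2-2·λ ≈ -4.605551, π⊥ = 2-2·λ' ≈ 2.605551 ∉ [0.5, 1.1) ⇒ out
candidate 2: (m,n)=(-1,-5) → π∥ = -1-5·λ ≈ -17.513878, π⊥ = -1-5·λ' ≈ 0.513878 ∈ [0.5, 1.1) ⇒ IN Λ
candidate 3: (m,n)=(6,-2) → π∥ = 6-2·λ ≈ -0.605551, π⊥ = 6-2·λ' ≈ 6.605551 ∉ [0.5, 1.1) ⇒ out
candidate 4: (m,n)=(1,1) → π∥ = 1+1·λ ≈ 4.302776, π⊥ = 1+1·λ' ≈ 0.697224 ∈ [0.5, 1.1) ⇒ IN Λ
candidate 5: (m,n)=(4,-8) → π∥ = 4-8·λ ≈ -22.422205, π⊥ = 4-8·λ' ≈ 6.422205 ∉ [0.5, 1.1) ⇒ out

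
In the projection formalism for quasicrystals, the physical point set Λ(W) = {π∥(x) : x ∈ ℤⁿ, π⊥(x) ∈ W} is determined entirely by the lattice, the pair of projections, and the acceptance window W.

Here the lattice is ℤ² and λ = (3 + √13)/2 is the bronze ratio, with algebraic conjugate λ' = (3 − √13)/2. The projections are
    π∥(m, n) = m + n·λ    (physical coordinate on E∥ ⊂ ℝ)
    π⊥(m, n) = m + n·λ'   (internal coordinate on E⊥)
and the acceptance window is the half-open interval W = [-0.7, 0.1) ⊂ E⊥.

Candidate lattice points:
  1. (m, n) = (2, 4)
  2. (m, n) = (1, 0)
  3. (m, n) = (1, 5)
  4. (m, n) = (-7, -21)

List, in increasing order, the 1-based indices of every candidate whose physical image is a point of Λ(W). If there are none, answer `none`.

3, 4

Compute λ' = (3−√13)/2 = -0.30278, so π⊥(m,n) = m -0.30278·n.
candidate 1: (m,n)=(2,4) → π∥ = 2+4·λ ≈ 15.21110, π⊥ = 2+4·λ' ≈ 0.78890 ∉ [-0.7, 0.1) ⇒ out
candidate 2: (m,n)=(1,0) → π∥ = 1+0·λ ≈ 1.00000, π⊥ = 1+0·λ' ≈ 1.00000 ∉ [-0.7, 0.1) ⇒ out
candidate 3: (m,n)=(1,5) → π∥ = 1+5·λ ≈ 17.51388, π⊥ = 1+5·λ' ≈ -0.51388 ∈ [-0.7, 0.1) ⇒ IN Λ
candidate 4: (m,n)=(-7,-21) → π∥ = -7-21·λ ≈ -76.35829, π⊥ = -7-21·λ' ≈ -0.64171 ∈ [-0.7, 0.1) ⇒ IN Λ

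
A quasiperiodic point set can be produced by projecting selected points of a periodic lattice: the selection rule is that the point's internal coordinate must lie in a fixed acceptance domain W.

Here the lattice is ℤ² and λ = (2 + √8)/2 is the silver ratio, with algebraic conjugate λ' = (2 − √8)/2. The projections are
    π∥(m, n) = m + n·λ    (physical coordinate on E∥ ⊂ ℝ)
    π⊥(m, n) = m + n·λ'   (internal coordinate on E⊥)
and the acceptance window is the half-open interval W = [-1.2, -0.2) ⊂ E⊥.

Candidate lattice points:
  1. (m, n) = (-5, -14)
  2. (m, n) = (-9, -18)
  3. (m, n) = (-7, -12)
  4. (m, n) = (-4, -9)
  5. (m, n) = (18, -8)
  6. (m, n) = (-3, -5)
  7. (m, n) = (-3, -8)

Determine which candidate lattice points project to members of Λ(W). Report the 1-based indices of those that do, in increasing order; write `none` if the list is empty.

λ' = (2−√8)/2 ≈ -0.4142.
#1 (-5,-14): internal coord -5 + (-14)·λ' = +0.7990; +0.7990 ∉ [-1.2, -0.2) → out
#2 (-9,-18): internal coord -9 + (-18)·λ' = -1.5442; -1.5442 ∉ [-1.2, -0.2) → out
#3 (-7,-12): internal coord -7 + (-12)·λ' = -2.0294; -2.0294 ∉ [-1.2, -0.2) → out
#4 (-4,-9): internal coord -4 + (-9)·λ' = -0.2721; -0.2721 ∈ [-1.2, -0.2) → IN Λ
#5 (18,-8): internal coord 18 + (-8)·λ' = +21.3137; +21.3137 ∉ [-1.2, -0.2) → out
#6 (-3,-5): internal coord -3 + (-5)·λ' = -0.9289; -0.9289 ∈ [-1.2, -0.2) → IN Λ
#7 (-3,-8): internal coord -3 + (-8)·λ' = +0.3137; +0.3137 ∉ [-1.2, -0.2) → out

4, 6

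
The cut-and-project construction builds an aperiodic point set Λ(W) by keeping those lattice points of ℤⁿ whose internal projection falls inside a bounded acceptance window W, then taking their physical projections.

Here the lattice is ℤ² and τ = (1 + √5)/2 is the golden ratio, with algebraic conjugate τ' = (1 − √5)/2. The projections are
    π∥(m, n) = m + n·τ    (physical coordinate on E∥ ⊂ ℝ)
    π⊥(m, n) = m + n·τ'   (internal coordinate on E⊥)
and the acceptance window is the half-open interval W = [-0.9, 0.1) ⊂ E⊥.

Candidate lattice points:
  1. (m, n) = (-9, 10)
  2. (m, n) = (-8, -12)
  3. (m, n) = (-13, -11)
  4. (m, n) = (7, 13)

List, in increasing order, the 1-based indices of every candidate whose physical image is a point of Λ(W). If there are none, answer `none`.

Compute τ' = (1−√5)/2 = -0.618034, so π⊥(m,n) = m -0.618034·n.
#1 (-9,10): internal coord -9 + (10)·τ' = -15.180340; -15.180340 ∉ [-0.9, 0.1) → out
#2 (-8,-12): internal coord -8 + (-12)·τ' = -0.583592; -0.583592 ∈ [-0.9, 0.1) → IN Λ
#3 (-13,-11): internal coord -13 + (-11)·τ' = -6.201626; -6.201626 ∉ [-0.9, 0.1) → out
#4 (7,13): internal coord 7 + (13)·τ' = -1.034442; -1.034442 ∉ [-0.9, 0.1) → out

2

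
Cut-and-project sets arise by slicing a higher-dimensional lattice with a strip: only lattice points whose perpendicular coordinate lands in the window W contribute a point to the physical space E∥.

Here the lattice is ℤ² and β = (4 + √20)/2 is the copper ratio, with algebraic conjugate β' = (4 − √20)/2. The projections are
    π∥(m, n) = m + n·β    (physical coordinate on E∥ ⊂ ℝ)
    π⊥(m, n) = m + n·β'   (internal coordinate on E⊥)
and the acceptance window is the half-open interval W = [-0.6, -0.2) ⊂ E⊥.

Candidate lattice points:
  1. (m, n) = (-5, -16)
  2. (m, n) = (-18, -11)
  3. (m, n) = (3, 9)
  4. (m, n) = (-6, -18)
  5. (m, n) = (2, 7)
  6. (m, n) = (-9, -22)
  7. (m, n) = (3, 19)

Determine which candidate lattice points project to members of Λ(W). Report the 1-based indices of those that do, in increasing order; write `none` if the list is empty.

none

Compute β' = (4−√20)/2 = -0.236068, so π⊥(m,n) = m -0.236068·n.
[1] lift (-5,-16): star map gives -1.222912; window check -0.6 ≤ -1.222912 < -0.2 is false → out
[2] lift (-18,-11): star map gives -15.403252; window check -0.6 ≤ -15.403252 < -0.2 is false → out
[3] lift (3,9): star map gives 0.875388; window check -0.6 ≤ 0.875388 < -0.2 is false → out
[4] lift (-6,-18): star map gives -1.750776; window check -0.6 ≤ -1.750776 < -0.2 is false → out
[5] lift (2,7): star map gives 0.347524; window check -0.6 ≤ 0.347524 < -0.2 is false → out
[6] lift (-9,-22): star map gives -3.806504; window check -0.6 ≤ -3.806504 < -0.2 is false → out
[7] lift (3,19): star map gives -1.485292; window check -0.6 ≤ -1.485292 < -0.2 is false → out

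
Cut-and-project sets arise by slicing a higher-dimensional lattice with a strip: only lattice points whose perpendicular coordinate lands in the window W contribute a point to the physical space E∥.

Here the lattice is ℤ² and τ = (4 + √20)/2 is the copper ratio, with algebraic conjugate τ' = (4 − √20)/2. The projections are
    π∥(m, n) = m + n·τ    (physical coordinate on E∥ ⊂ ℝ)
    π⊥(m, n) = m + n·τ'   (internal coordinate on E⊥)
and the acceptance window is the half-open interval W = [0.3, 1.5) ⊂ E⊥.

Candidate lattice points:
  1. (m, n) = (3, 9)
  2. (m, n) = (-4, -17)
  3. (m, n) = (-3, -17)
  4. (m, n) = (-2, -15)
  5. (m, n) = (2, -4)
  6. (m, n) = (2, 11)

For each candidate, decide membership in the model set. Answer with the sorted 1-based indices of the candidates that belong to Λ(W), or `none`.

Compute τ' = (4−√20)/2 = -0.23607, so π⊥(m,n) = m -0.23607·n.
[1] lift (3,9): star map gives 0.87539; window check 0.3 ≤ 0.87539 < 1.5 is true → IN Λ
[2] lift (-4,-17): star map gives 0.01316; window check 0.3 ≤ 0.01316 < 1.5 is false → out
[3] lift (-3,-17): star map gives 1.01316; window check 0.3 ≤ 1.01316 < 1.5 is true → IN Λ
[4] lift (-2,-15): star map gives 1.54102; window check 0.3 ≤ 1.54102 < 1.5 is false → out
[5] lift (2,-4): star map gives 2.94427; window check 0.3 ≤ 2.94427 < 1.5 is false → out
[6] lift (2,11): star map gives -0.59675; window check 0.3 ≤ -0.59675 < 1.5 is false → out

1, 3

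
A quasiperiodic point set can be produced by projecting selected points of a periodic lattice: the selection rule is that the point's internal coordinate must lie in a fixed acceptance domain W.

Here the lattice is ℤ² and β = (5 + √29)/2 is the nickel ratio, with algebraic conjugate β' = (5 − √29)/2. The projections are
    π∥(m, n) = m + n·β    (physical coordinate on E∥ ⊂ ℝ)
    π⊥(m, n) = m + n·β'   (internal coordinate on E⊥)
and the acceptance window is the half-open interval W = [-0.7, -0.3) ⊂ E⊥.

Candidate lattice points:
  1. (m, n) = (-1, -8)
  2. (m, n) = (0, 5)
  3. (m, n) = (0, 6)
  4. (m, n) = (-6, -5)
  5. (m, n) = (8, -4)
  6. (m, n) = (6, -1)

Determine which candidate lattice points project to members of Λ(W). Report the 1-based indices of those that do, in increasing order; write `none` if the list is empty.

none

Numerically β ≈ 5.19258 and β' = −1/β ≈ -0.19258.
#1 (-1,-8): internal coord -1 + (-8)·β' = +0.54066; +0.54066 ∉ [-0.7, -0.3) → out
#2 (0,5): internal coord 0 + (5)·β' = -0.96291; -0.96291 ∉ [-0.7, -0.3) → out
#3 (0,6): internal coord 0 + (6)·β' = -1.15549; -1.15549 ∉ [-0.7, -0.3) → out
#4 (-6,-5): internal coord -6 + (-5)·β' = -5.03709; -5.03709 ∉ [-0.7, -0.3) → out
#5 (8,-4): internal coord 8 + (-4)·β' = +8.77033; +8.77033 ∉ [-0.7, -0.3) → out
#6 (6,-1): internal coord 6 + (-1)·β' = +6.19258; +6.19258 ∉ [-0.7, -0.3) → out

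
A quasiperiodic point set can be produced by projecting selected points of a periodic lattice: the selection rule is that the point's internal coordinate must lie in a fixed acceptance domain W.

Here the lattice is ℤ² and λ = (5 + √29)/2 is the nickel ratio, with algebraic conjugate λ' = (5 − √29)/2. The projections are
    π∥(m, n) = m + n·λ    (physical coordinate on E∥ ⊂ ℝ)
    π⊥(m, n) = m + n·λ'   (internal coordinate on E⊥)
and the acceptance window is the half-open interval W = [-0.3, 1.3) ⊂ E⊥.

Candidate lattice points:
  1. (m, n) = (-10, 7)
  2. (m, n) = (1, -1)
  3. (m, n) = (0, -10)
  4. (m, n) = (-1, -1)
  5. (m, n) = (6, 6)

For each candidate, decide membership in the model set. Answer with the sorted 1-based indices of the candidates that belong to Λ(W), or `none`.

Numerically λ ≈ 5.192582 and λ' = −1/λ ≈ -0.192582.
candidate 1: (m,n)=(-10,7) → π∥ = -10+7·λ ≈ 26.348077, π⊥ = -10+7·λ' ≈ -11.348077 ∉ [-0.3, 1.3) ⇒ out
candidate 2: (m,n)=(1,-1) → π∥ = 1-1·λ ≈ -4.192582, π⊥ = 1-1·λ' ≈ 1.192582 ∈ [-0.3, 1.3) ⇒ IN Λ
candidate 3: (m,n)=(0,-10) → π∥ = 0-10·λ ≈ -51.925824, π⊥ = 0-10·λ' ≈ 1.925824 ∉ [-0.3, 1.3) ⇒ out
candidate 4: (m,n)=(-1,-1) → π∥ = -1-1·λ ≈ -6.192582, π⊥ = -1-1·λ' ≈ -0.807418 ∉ [-0.3, 1.3) ⇒ out
candidate 5: (m,n)=(6,6) → π∥ = 6+6·λ ≈ 37.155494, π⊥ = 6+6·λ' ≈ 4.844506 ∉ [-0.3, 1.3) ⇒ out

2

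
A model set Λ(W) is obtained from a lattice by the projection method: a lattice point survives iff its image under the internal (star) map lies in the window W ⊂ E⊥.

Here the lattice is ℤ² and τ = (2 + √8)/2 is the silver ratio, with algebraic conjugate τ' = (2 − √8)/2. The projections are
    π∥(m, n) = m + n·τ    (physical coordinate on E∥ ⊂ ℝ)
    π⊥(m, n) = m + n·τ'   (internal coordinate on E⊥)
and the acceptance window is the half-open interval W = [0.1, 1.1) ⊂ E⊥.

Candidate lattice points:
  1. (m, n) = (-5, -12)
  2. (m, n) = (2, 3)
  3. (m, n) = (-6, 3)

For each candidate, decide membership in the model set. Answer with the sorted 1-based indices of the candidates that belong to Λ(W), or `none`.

Compute τ' = (2−√8)/2 = -0.4142, so π⊥(m,n) = m -0.4142·n.
[1] lift (-5,-12): star map gives -0.0294; window check 0.1 ≤ -0.0294 < 1.1 is false → out
[2] lift (2,3): star map gives 0.7574; window check 0.1 ≤ 0.7574 < 1.1 is true → IN Λ
[3] lift (-6,3): star map gives -7.2426; window check 0.1 ≤ -7.2426 < 1.1 is false → out

2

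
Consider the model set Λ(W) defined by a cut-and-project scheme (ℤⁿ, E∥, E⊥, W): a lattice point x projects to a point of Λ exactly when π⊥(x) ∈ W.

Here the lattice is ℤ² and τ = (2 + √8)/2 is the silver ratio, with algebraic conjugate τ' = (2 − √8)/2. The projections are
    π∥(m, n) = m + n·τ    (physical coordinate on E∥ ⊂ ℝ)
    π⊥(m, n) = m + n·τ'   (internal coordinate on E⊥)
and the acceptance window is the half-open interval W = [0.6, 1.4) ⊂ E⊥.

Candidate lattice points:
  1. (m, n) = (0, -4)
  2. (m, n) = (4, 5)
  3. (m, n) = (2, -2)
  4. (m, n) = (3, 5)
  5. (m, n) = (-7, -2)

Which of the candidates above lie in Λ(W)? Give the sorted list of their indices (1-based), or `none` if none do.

τ' = (2−√8)/2 ≈ -0.4142.
#1 (0,-4): internal coord 0 + (-4)·τ' = +1.6569; +1.6569 ∉ [0.6, 1.4) → out
#2 (4,5): internal coord 4 + (5)·τ' = +1.9289; +1.9289 ∉ [0.6, 1.4) → out
#3 (2,-2): internal coord 2 + (-2)·τ' = +2.8284; +2.8284 ∉ [0.6, 1.4) → out
#4 (3,5): internal coord 3 + (5)·τ' = +0.9289; +0.9289 ∈ [0.6, 1.4) → IN Λ
#5 (-7,-2): internal coord -7 + (-2)·τ' = -6.1716; -6.1716 ∉ [0.6, 1.4) → out

4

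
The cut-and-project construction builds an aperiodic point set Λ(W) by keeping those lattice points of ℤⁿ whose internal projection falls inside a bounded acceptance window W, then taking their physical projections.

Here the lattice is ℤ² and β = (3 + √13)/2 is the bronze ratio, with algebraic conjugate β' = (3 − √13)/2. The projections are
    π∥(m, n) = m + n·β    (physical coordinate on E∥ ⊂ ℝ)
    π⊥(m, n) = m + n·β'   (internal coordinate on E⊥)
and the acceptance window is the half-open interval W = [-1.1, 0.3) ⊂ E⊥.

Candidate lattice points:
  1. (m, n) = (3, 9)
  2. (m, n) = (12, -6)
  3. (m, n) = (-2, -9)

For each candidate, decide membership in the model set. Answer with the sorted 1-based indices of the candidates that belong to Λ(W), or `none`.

β' = (3−√13)/2 ≈ -0.302776.
[1] lift (3,9): star map gives 0.275019; window check -1.1 ≤ 0.275019 < 0.3 is true → IN Λ
[2] lift (12,-6): star map gives 13.816654; window check -1.1 ≤ 13.816654 < 0.3 is false → out
[3] lift (-2,-9): star map gives 0.724981; window check -1.1 ≤ 0.724981 < 0.3 is false → out

1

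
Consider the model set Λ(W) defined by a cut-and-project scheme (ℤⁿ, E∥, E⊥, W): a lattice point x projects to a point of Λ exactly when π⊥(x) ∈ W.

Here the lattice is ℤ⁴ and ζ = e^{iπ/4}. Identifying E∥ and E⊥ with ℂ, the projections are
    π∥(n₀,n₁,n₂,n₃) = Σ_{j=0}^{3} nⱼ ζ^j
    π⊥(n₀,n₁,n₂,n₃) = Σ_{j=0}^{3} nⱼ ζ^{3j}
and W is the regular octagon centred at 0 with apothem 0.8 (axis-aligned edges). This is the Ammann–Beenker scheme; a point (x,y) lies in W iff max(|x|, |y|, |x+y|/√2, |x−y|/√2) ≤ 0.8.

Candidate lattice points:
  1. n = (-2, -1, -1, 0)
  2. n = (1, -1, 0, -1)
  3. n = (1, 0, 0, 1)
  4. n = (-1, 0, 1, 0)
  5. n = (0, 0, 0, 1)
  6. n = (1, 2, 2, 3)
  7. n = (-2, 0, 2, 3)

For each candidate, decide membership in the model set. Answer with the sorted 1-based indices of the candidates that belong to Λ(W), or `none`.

7

With ζ = e^{iπ/4} the internal vectors are ζ^0,ζ^3,ζ^6,ζ^9.
candidate 1: n = (-2, -1, -1, 0) → π⊥ ≈ (-1.2929, +0.2929); max(|x|,|y|,|x±y|/√2) = 1.2929 > 0.8 ⇒ ∉ W
candidate 2: n = (1, -1, 0, -1) → π⊥ ≈ (+1.0000, -1.4142); max(|x|,|y|,|x±y|/√2) = 1.7071 > 0.8 ⇒ ∉ W
candidate 3: n = (1, 0, 0, 1) → π⊥ ≈ (+1.7071, +0.7071); max(|x|,|y|,|x±y|/√2) = 1.7071 > 0.8 ⇒ ∉ W
candidate 4: n = (-1, 0, 1, 0) → π⊥ ≈ (-1.0000, -1.0000); max(|x|,|y|,|x±y|/√2) = 1.4142 > 0.8 ⇒ ∉ W
candidate 5: n = (0, 0, 0, 1) → π⊥ ≈ (+0.7071, +0.7071); max(|x|,|y|,|x±y|/√2) = 1.0000 > 0.8 ⇒ ∉ W
candidate 6: n = (1, 2, 2, 3) → π⊥ ≈ (+1.7071, +1.5355); max(|x|,|y|,|x±y|/√2) = 2.2929 > 0.8 ⇒ ∉ W
candidate 7: n = (-2, 0, 2, 3) → π⊥ ≈ (+0.1213, +0.1213); max(|x|,|y|,|x±y|/√2) = 0.1716 ≤ 0.8 ⇒ ∈ W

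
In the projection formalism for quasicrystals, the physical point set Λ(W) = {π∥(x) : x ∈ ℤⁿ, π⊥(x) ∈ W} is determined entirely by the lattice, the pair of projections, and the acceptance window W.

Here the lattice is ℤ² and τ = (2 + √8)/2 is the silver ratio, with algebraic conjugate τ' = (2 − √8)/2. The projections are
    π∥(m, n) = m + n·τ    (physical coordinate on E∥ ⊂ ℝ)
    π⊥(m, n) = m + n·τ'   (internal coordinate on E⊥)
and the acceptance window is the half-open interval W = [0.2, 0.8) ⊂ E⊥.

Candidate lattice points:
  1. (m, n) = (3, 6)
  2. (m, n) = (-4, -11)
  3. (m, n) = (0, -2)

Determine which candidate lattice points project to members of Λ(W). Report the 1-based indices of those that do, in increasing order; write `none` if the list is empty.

1, 2

Compute τ' = (2−√8)/2 = -0.41421, so π⊥(m,n) = m -0.41421·n.
candidate 1: (m,n)=(3,6) → π∥ = 3+6·τ ≈ 17.48528, π⊥ = 3+6·τ' ≈ 0.51472 ∈ [0.2, 0.8) ⇒ IN Λ
candidate 2: (m,n)=(-4,-11) → π∥ = -4-11·τ ≈ -30.55635, π⊥ = -4-11·τ' ≈ 0.55635 ∈ [0.2, 0.8) ⇒ IN Λ
candidate 3: (m,n)=(0,-2) → π∥ = 0-2·τ ≈ -4.82843, π⊥ = 0-2·τ' ≈ 0.82843 ∉ [0.2, 0.8) ⇒ out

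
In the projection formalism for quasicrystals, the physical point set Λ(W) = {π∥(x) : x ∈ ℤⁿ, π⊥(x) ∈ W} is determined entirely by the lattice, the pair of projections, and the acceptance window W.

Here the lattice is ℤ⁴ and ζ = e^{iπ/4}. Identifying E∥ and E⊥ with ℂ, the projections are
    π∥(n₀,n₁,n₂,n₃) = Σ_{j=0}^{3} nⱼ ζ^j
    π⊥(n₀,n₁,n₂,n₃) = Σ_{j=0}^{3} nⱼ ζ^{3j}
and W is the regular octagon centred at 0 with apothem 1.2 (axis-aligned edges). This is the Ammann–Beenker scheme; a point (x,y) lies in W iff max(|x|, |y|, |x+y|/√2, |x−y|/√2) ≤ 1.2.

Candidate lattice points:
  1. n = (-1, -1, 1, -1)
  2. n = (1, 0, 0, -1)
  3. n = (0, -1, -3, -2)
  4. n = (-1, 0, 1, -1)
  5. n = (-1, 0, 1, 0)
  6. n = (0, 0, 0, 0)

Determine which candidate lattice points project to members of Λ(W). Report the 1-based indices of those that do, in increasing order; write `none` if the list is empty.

2, 3, 6

Internal map: ζ^{3j} for j=0..3 gives (1,0), (−√2/2,√2/2), (0,−1), (√2/2,√2/2).
candidate 1: n = (-1, -1, 1, -1) → π⊥ ≈ (-1.000000, -2.414214); max(|x|,|y|,|x±y|/√2) = 2.414214 > 1.2 ⇒ ∉ W
candidate 2: n = (1, 0, 0, -1) → π⊥ ≈ (+0.292893, -0.707107); max(|x|,|y|,|x±y|/√2) = 0.707107 ≤ 1.2 ⇒ ∈ W
candidate 3: n = (0, -1, -3, -2) → π⊥ ≈ (-0.707107, +0.878680); max(|x|,|y|,|x±y|/√2) = 1.121320 ≤ 1.2 ⇒ ∈ W
candidate 4: n = (-1, 0, 1, -1) → π⊥ ≈ (-1.707107, -1.707107); max(|x|,|y|,|x±y|/√2) = 2.414214 > 1.2 ⇒ ∉ W
candidate 5: n = (-1, 0, 1, 0) → π⊥ ≈ (-1.000000, -1.000000); max(|x|,|y|,|x±y|/√2) = 1.414214 > 1.2 ⇒ ∉ W
candidate 6: n = (0, 0, 0, 0) → π⊥ ≈ (+0.000000, +0.000000); max(|x|,|y|,|x±y|/√2) = 0.000000 ≤ 1.2 ⇒ ∈ W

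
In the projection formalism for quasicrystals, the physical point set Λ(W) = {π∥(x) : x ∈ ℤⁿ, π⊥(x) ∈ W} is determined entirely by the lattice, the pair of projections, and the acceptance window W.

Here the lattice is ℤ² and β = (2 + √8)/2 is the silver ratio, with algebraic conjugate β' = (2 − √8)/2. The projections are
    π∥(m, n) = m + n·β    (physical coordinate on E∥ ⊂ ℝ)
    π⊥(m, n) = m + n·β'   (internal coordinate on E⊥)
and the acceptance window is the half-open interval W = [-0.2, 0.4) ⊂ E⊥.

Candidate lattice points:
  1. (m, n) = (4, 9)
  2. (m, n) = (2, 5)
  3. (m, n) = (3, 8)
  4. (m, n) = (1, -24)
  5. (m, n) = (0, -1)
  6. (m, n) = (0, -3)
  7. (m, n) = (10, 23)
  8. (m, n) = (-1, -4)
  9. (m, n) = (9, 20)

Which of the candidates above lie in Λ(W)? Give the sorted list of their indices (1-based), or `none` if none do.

Compute β' = (2−√8)/2 = -0.414214, so π⊥(m,n) = m -0.414214·n.
[1] lift (4,9): star map gives 0.272078; window check -0.2 ≤ 0.272078 < 0.4 is true → IN Λ
[2] lift (2,5): star map gives -0.071068; window check -0.2 ≤ -0.071068 < 0.4 is true → IN Λ
[3] lift (3,8): star map gives -0.313708; window check -0.2 ≤ -0.313708 < 0.4 is false → out
[4] lift (1,-24): star map gives 10.941125; window check -0.2 ≤ 10.941125 < 0.4 is false → out
[5] lift (0,-1): star map gives 0.414214; window check -0.2 ≤ 0.414214 < 0.4 is false → out
[6] lift (0,-3): star map gives 1.242641; window check -0.2 ≤ 1.242641 < 0.4 is false → out
[7] lift (10,23): star map gives 0.473088; window check -0.2 ≤ 0.473088 < 0.4 is false → out
[8] lift (-1,-4): star map gives 0.656854; window check -0.2 ≤ 0.656854 < 0.4 is false → out
[9] lift (9,20): star map gives 0.715729; window check -0.2 ≤ 0.715729 < 0.4 is false → out

1, 2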